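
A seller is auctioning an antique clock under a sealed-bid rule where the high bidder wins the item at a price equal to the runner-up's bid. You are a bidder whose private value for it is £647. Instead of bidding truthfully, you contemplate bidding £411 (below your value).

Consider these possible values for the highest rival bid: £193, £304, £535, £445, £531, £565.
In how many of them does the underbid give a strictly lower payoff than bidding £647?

4

The deviation hurts exactly when the highest competing bid lies strictly between £411 and £647 — underbidding then forfeits a profitable win.
£193: below both → same outcome either way.
£304: below both → same outcome either way.
£535: inside the interval → strictly worse (loss £112).
£445: inside the interval → strictly worse (loss £202).
£531: inside the interval → strictly worse (loss £116).
£565: inside the interval → strictly worse (loss £82).
Count: 4.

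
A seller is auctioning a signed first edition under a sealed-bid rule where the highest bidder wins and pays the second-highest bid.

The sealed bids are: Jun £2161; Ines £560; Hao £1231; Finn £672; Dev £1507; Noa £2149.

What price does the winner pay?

£2149

Highest bid: Jun at £2161, so Jun wins.
Second-highest bid: Noa at £2149 — that is the price the winner pays.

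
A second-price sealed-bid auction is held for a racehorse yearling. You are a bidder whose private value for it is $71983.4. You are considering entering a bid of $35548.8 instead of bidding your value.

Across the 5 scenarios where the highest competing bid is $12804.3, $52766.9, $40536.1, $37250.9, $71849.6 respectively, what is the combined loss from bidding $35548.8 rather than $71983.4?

The deviation costs you only when the competing bid falls strictly between $35548.8 and $71983.4; elsewhere both bids give the same outcome.
$12804.3: outcomes coincide → loss $0.
$52766.9: truthful payoff $19216.5, deviation payoff $0 → loss $19216.5.
$40536.1: truthful payoff $31447.3, deviation payoff $0 → loss $31447.3.
$37250.9: truthful payoff $34732.5, deviation payoff $0 → loss $34732.5.
$71849.6: truthful payoff $133.8, deviation payoff $0 → loss $133.8.
Total loss = $19216.5 + $31447.3 + $34732.5 + $133.8 = $85530.1.

$85530.1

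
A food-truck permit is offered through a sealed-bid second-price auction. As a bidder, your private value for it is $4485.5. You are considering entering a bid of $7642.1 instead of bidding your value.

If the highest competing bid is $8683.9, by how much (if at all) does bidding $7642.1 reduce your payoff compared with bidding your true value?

Bidding your value $4485.5: you lose (since $4485.5 < $8683.9). Payoff $0.
Bidding $7642.1: you lose. Payoff $0.
Difference = $0 − $0 = $0; both bids lead to the same outcome because the competing bid is above both your value and your alternative bid.

$0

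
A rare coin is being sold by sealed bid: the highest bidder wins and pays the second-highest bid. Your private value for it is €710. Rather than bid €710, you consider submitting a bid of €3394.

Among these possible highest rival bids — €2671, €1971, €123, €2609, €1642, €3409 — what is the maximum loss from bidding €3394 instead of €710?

€2671: truthful gives €0, deviation gives −€1961 → loss €1961.
€1971: truthful gives €0, deviation gives −€1261 → loss €1261.
€123: same outcome either way → loss €0.
€2609: truthful gives €0, deviation gives −€1899 → loss €1899.
€1642: truthful gives €0, deviation gives −€932 → loss €932.
€3409: same outcome either way → loss €0.
Maximum loss: €1961.

€1961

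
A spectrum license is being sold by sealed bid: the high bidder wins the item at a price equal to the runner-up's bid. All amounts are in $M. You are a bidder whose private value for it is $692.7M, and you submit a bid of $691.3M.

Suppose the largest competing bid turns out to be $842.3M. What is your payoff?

Your bid $691.3M is below the highest competing bid $842.3M, so you lose.
A losing bidder pays nothing and receives nothing: payoff = $0M.

$0M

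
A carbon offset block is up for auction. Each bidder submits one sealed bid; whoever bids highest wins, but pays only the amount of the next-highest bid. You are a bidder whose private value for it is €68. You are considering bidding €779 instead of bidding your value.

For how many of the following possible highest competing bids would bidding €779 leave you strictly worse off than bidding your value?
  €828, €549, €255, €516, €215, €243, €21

5

The deviation hurts exactly when the highest competing bid lies strictly between €68 and €779 — overbidding then wins at a price above your value.
€828: above both → same outcome either way.
€549: inside the interval → strictly worse (loss €481).
€255: inside the interval → strictly worse (loss €187).
€516: inside the interval → strictly worse (loss €448).
€215: inside the interval → strictly worse (loss €147).
€243: inside the interval → strictly worse (loss €175).
€21: below both → same outcome either way.
Count: 5.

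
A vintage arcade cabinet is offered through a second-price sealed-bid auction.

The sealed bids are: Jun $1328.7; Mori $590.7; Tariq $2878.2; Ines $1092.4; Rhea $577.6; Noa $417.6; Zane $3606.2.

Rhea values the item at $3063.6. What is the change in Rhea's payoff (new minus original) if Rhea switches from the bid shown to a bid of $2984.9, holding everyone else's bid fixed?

The highest bid among the other bidders is $3606.2; Rhea's bid doesn't change that.
Original bid $577.6: Rhea is not highest (top rival bid is $3606.2); payoff $0.
Alternative bid $2984.9: Rhea is not highest (top rival bid is $3606.2); payoff $0.
Change in payoff = $0 − ($0) = $0.

$0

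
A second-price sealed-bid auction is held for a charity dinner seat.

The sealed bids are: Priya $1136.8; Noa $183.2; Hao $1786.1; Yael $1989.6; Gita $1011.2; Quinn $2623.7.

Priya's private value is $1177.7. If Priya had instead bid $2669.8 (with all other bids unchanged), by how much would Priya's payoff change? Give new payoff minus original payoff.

The highest bid among the other bidders is $2623.7; Priya's bid doesn't change that.
Original bid $1136.8: Priya is not highest (top rival bid is $2623.7); payoff $0.
Alternative bid $2669.8: Priya is highest, pays the top rival bid $2623.7; payoff $1177.7 − $2623.7 = −$1446.
Change in payoff = −$1446 − ($0) = −$1446.

−$1446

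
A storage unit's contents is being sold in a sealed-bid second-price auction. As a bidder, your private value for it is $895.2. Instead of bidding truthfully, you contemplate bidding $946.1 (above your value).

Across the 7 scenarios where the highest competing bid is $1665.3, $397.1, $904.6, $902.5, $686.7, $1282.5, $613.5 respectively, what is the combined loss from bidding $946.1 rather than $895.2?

The deviation costs you only when the competing bid falls strictly between $895.2 and $946.1; elsewhere both bids give the same outcome.
$1665.3: outcomes coincide → loss $0.
$397.1: outcomes coincide → loss $0.
$904.6: truthful payoff $0, deviation payoff −$9.4 → loss $9.4.
$902.5: truthful payoff $0, deviation payoff −$7.3 → loss $7.3.
$686.7: outcomes coincide → loss $0.
$1282.5: outcomes coincide → loss $0.
$613.5: outcomes coincide → loss $0.
Total loss = $9.4 + $7.3 = $16.7.

$16.7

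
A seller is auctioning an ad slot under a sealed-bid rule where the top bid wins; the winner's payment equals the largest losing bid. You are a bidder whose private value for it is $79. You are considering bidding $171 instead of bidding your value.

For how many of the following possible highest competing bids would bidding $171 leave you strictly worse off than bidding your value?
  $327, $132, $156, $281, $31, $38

The deviation hurts exactly when the highest competing bid lies strictly between $79 and $171 — overbidding then wins at a price above your value.
$327: above both → same outcome either way.
$132: inside the interval → strictly worse (loss $53).
$156: inside the interval → strictly worse (loss $77).
$281: above both → same outcome either way.
$31: below both → same outcome either way.
$38: below both → same outcome either way.
Count: 2.

2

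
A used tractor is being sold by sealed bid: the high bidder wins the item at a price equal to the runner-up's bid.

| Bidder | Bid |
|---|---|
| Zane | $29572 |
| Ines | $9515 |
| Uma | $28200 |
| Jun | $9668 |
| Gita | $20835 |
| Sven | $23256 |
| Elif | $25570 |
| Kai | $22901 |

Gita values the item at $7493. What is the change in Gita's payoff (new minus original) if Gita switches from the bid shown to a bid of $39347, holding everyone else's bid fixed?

The highest bid among the other bidders is $29572; Gita's bid doesn't change that.
Original bid $20835: Gita is not highest (top rival bid is $29572); payoff $0.
Alternative bid $39347: Gita is highest, pays the top rival bid $29572; payoff $7493 − $29572 = −$22079.
Change in payoff = −$22079 − ($0) = −$22079.

−$22079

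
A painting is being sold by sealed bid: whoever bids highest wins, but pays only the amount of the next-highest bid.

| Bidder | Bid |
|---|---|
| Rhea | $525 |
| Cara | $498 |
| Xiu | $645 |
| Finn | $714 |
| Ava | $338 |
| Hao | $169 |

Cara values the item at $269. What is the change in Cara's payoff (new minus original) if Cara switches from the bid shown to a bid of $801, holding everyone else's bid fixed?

The highest bid among the other bidders is $714; Cara's bid doesn't change that.
Original bid $498: Cara is not highest (top rival bid is $714); payoff $0.
Alternative bid $801: Cara is highest, pays the top rival bid $714; payoff $269 − $714 = −$445.
Change in payoff = −$445 − ($0) = −$445.

−$445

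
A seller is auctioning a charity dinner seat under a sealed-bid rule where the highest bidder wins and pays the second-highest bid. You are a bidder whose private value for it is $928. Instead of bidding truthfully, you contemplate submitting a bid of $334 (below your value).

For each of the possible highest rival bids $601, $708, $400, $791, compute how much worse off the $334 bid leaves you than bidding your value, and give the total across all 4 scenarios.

$1212

The deviation costs you only when the competing bid falls strictly between $334 and $928; elsewhere both bids give the same outcome.
$601: truthful payoff $327, deviation payoff $0 → loss $327.
$708: truthful payoff $220, deviation payoff $0 → loss $220.
$400: truthful payoff $528, deviation payoff $0 → loss $528.
$791: truthful payoff $137, deviation payoff $0 → loss $137.
Total loss = $327 + $220 + $528 + $137 = $1212.
In a second-price auction your bid sets only whether you win, not what you pay, so bidding your true value is weakly dominant.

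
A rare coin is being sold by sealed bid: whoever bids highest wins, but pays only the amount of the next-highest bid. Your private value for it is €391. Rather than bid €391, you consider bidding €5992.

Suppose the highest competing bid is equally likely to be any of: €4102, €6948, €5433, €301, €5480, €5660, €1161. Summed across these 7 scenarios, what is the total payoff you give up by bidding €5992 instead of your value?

€19881

The deviation costs you only when the competing bid falls strictly between €391 and €5992; elsewhere both bids give the same outcome.
€4102: truthful payoff €0, deviation payoff −€3711 → loss €3711.
€6948: outcomes coincide → loss €0.
€5433: truthful payoff €0, deviation payoff −€5042 → loss €5042.
€301: outcomes coincide → loss €0.
€5480: truthful payoff €0, deviation payoff −€5089 → loss €5089.
€5660: truthful payoff €0, deviation payoff −€5269 → loss €5269.
€1161: truthful payoff €0, deviation payoff −€770 → loss €770.
Total loss = €3711 + €5042 + €5089 + €5269 + €770 = €19881.
In a second-price auction your bid sets only whether you win, not what you pay, so bidding your true value is weakly dominant.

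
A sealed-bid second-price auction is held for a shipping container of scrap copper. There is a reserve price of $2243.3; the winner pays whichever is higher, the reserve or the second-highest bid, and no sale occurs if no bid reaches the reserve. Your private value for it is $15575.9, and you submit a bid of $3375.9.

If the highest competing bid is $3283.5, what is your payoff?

Your bid $3375.9 is the highest and exceeds the reserve.
Price = max(second-highest bid, reserve) = max($3283.5, $2243.3) = $3283.5.
Payoff = $15575.9 − $3283.5 = $12292.4.

$12292.4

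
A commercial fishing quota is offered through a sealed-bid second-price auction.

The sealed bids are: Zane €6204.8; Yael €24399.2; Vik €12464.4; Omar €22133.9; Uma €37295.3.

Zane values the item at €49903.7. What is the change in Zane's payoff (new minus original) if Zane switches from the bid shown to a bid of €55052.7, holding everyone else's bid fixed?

The highest bid among the other bidders is €37295.3; Zane's bid doesn't change that.
Original bid €6204.8: Zane is not highest (top rival bid is €37295.3); payoff €0.
Alternative bid €55052.7: Zane is highest, pays the top rival bid €37295.3; payoff €49903.7 − €37295.3 = €12608.4.
Change in payoff = €12608.4 − (€0) = €12608.4.

€12608.4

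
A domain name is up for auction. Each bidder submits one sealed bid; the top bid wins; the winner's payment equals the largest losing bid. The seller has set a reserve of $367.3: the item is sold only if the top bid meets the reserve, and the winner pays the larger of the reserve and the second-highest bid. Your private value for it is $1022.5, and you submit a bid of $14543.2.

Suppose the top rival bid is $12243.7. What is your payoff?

Your bid $14543.2 is the highest and exceeds the reserve.
Price = max(second-highest bid, reserve) = max($12243.7, $367.3) = $12243.7.
Payoff = $1022.5 − $12243.7 = −$11221.2.

−$11221.2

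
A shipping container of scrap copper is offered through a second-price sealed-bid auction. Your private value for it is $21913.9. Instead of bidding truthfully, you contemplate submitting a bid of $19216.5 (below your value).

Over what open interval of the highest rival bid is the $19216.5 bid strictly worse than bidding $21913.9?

If the competing bid is below $19216.5, both bids win at the same price — no difference.
If it is above $21913.9, both bids lose — no difference.
If it lies strictly between $19216.5 and $21913.9, bidding your value wins at a price below your value (positive payoff) while bidding $19216.5 loses (payoff 0).
So the deviation strictly hurts on the open interval ($19216.5, $21913.9).
Truthful bidding weakly dominates here: raising your bid can only win items priced above your value, and lowering it can only forfeit items priced below.

($19216.5, $21913.9)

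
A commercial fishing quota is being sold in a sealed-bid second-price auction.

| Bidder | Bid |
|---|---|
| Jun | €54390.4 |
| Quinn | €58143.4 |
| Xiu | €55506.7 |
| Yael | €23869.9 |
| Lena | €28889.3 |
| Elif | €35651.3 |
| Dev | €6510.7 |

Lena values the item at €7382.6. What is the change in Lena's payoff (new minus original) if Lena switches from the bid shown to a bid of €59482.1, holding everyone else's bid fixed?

−€50760.8

The highest bid among the other bidders is €58143.4; Lena's bid doesn't change that.
Original bid €28889.3: Lena is not highest (top rival bid is €58143.4); payoff €0.
Alternative bid €59482.1: Lena is highest, pays the top rival bid €58143.4; payoff €7382.6 − €58143.4 = −€50760.8.
Change in payoff = −€50760.8 − (€0) = −€50760.8.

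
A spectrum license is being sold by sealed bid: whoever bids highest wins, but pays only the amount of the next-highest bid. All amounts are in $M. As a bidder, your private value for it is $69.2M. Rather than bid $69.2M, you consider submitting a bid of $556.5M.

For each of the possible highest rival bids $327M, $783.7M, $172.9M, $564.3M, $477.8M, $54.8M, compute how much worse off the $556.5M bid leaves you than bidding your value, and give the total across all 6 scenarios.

$770.1M

The deviation costs you only when the competing bid falls strictly between $69.2M and $556.5M; elsewhere both bids give the same outcome.
$327M: truthful payoff $0M, deviation payoff −$257.8M → loss $257.8M.
$783.7M: outcomes coincide → loss $0M.
$172.9M: truthful payoff $0M, deviation payoff −$103.7M → loss $103.7M.
$564.3M: outcomes coincide → loss $0M.
$477.8M: truthful payoff $0M, deviation payoff −$408.6M → loss $408.6M.
$54.8M: outcomes coincide → loss $0M.
Total loss = $257.8M + $103.7M + $408.6M = $770.1M.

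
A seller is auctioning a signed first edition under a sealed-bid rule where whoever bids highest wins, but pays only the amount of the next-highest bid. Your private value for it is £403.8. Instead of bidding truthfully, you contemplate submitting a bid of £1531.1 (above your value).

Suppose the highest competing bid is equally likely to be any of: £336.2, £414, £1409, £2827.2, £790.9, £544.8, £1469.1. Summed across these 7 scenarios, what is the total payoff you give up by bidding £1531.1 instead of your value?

£2608.8

The deviation costs you only when the competing bid falls strictly between £403.8 and £1531.1; elsewhere both bids give the same outcome.
£336.2: outcomes coincide → loss £0.
£414: truthful payoff £0, deviation payoff −£10.2 → loss £10.2.
£1409: truthful payoff £0, deviation payoff −£1005.2 → loss £1005.2.
£2827.2: outcomes coincide → loss £0.
£790.9: truthful payoff £0, deviation payoff −£387.1 → loss £387.1.
£544.8: truthful payoff £0, deviation payoff −£141 → loss £141.
£1469.1: truthful payoff £0, deviation payoff −£1065.3 → loss £1065.3.
Total loss = £10.2 + £1005.2 + £387.1 + £141 + £1065.3 = £2608.8.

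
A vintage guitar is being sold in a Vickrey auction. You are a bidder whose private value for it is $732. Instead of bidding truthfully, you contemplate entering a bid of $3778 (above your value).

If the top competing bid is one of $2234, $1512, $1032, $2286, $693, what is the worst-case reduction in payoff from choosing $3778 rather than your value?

$1554

$2234: truthful gives $0, deviation gives −$1502 → loss $1502.
$1512: truthful gives $0, deviation gives −$780 → loss $780.
$1032: truthful gives $0, deviation gives −$300 → loss $300.
$2286: truthful gives $0, deviation gives −$1554 → loss $1554.
$693: same outcome either way → loss $0.
Maximum loss: $1554.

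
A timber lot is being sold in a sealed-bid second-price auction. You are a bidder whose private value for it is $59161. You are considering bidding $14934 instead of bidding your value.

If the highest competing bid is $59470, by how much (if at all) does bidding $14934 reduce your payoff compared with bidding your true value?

$0

Bidding your value $59161: you lose (since $59161 < $59470). Payoff $0.
Bidding $14934: you lose. Payoff $0.
Difference = $0 − $0 = $0; both bids lead to the same outcome because the competing bid is above both your value and your alternative bid.
Because the price is fixed by the runner-up's bid, deviating from your value can only change a good outcome into a bad one — never the reverse.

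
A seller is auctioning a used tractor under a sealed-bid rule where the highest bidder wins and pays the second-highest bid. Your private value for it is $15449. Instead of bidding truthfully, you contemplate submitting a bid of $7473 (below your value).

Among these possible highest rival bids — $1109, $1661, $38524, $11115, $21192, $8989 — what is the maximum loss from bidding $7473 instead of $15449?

$6460

$1109: same outcome either way → loss $0.
$1661: same outcome either way → loss $0.
$38524: same outcome either way → loss $0.
$11115: truthful gives $4334, deviation gives $0 → loss $4334.
$21192: same outcome either way → loss $0.
$8989: truthful gives $6460, deviation gives $0 → loss $6460.
Maximum loss: $6460.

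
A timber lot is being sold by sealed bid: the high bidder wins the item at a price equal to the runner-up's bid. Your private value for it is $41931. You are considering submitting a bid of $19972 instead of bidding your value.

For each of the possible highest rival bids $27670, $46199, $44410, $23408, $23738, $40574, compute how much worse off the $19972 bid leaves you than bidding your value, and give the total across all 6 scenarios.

$52334

The deviation costs you only when the competing bid falls strictly between $19972 and $41931; elsewhere both bids give the same outcome.
$27670: truthful payoff $14261, deviation payoff $0 → loss $14261.
$46199: outcomes coincide → loss $0.
$44410: outcomes coincide → loss $0.
$23408: truthful payoff $18523, deviation payoff $0 → loss $18523.
$23738: truthful payoff $18193, deviation payoff $0 → loss $18193.
$40574: truthful payoff $1357, deviation payoff $0 → loss $1357.
Total loss = $14261 + $18523 + $18193 + $1357 = $52334.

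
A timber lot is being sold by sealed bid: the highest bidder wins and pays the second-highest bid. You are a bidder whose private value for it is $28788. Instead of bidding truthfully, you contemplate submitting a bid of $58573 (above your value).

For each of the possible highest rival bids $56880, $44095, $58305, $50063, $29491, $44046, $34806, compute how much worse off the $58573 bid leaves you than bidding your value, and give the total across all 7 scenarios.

$116170

The deviation costs you only when the competing bid falls strictly between $28788 and $58573; elsewhere both bids give the same outcome.
$56880: truthful payoff $0, deviation payoff −$28092 → loss $28092.
$44095: truthful payoff $0, deviation payoff −$15307 → loss $15307.
$58305: truthful payoff $0, deviation payoff −$29517 → loss $29517.
$50063: truthful payoff $0, deviation payoff −$21275 → loss $21275.
$29491: truthful payoff $0, deviation payoff −$703 → loss $703.
$44046: truthful payoff $0, deviation payoff −$15258 → loss $15258.
$34806: truthful payoff $0, deviation payoff −$6018 → loss $6018.
Total loss = $28092 + $15307 + $29517 + $21275 + $703 + $15258 + $6018 = $116170.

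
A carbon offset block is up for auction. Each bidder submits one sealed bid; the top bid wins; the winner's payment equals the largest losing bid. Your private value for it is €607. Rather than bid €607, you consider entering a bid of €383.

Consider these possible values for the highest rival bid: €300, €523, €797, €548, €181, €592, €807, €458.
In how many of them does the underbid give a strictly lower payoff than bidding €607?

The deviation hurts exactly when the highest competing bid lies strictly between €383 and €607 — underbidding then forfeits a profitable win.
€300: below both → same outcome either way.
€523: inside the interval → strictly worse (loss €84).
€797: above both → same outcome either way.
€548: inside the interval → strictly worse (loss €59).
€181: below both → same outcome either way.
€592: inside the interval → strictly worse (loss €15).
€807: above both → same outcome either way.
€458: inside the interval → strictly worse (loss €149).
Count: 4.

4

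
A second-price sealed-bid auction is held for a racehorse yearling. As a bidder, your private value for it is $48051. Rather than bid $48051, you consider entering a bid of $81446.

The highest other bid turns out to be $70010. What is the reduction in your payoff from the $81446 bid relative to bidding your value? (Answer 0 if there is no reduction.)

$21959

Bidding your value $48051: you lose (since $48051 < $70010). Payoff $0.
Bidding $81446: you win and pay $70010. Payoff $48051 − $70010 = −$21959.
The competing bid $70010 lies between your value and your inflated bid, so overbidding wins an item priced above your value.
Loss from deviating = $0 − (−$21959) = $21959.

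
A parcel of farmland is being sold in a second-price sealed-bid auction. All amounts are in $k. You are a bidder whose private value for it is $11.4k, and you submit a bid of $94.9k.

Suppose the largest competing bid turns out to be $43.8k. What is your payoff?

−$32.4k

Your bid $94.9k exceeds the highest competing bid $43.8k, so you win.
In a second-price auction the winner pays the second-highest bid, $43.8k.
Payoff = value − price = $11.4k − $43.8k = −$32.4k.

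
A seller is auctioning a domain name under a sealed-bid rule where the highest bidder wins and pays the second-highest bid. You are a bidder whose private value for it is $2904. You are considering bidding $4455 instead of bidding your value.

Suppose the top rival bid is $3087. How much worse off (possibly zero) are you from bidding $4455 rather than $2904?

$183

Bidding your value $2904: you lose (since $2904 < $3087). Payoff $0.
Bidding $4455: you win and pay $3087. Payoff $2904 − $3087 = −$183.
The competing bid $3087 lies between your value and your inflated bid, so overbidding wins an item priced above your value.
Loss from deviating = $0 − (−$183) = $183.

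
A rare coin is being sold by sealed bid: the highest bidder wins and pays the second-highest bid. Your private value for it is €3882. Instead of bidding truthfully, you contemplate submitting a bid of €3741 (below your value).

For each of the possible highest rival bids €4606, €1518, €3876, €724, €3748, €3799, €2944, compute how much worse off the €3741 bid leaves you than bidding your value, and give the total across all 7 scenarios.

The deviation costs you only when the competing bid falls strictly between €3741 and €3882; elsewhere both bids give the same outcome.
€4606: outcomes coincide → loss €0.
€1518: outcomes coincide → loss €0.
€3876: truthful payoff €6, deviation payoff €0 → loss €6.
€724: outcomes coincide → loss €0.
€3748: truthful payoff €134, deviation payoff €0 → loss €134.
€3799: truthful payoff €83, deviation payoff €0 → loss €83.
€2944: outcomes coincide → loss €0.
Total loss = €6 + €134 + €83 = €223.

€223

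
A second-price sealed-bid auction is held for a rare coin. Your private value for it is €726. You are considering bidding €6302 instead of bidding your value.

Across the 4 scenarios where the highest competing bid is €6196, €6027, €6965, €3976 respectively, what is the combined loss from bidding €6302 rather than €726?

€14021

The deviation costs you only when the competing bid falls strictly between €726 and €6302; elsewhere both bids give the same outcome.
€6196: truthful payoff €0, deviation payoff −€5470 → loss €5470.
€6027: truthful payoff €0, deviation payoff −€5301 → loss €5301.
€6965: outcomes coincide → loss €0.
€3976: truthful payoff €0, deviation payoff −€3250 → loss €3250.
Total loss = €5470 + €5301 + €3250 = €14021.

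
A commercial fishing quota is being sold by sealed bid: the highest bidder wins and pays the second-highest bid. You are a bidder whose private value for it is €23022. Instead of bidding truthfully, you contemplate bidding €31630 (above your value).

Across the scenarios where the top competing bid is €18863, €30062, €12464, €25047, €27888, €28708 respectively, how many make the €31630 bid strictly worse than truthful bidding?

The deviation hurts exactly when the highest competing bid lies strictly between €23022 and €31630 — overbidding then wins at a price above your value.
€18863: below both → same outcome either way.
€30062: inside the interval → strictly worse (loss €7040).
€12464: below both → same outcome either way.
€25047: inside the interval → strictly worse (loss €2025).
€27888: inside the interval → strictly worse (loss €4866).
€28708: inside the interval → strictly worse (loss €5686).
Count: 4.

4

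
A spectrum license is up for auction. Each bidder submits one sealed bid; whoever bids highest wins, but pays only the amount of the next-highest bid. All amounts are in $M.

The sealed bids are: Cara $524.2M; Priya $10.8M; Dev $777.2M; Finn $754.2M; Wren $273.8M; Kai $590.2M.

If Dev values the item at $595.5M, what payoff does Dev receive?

Highest bid: Dev at $777.2M, so Dev wins.
Second-highest bid: Finn at $754.2M — that is the price the winner pays.
Dev's payoff = value − price = $595.5M − $754.2M = −$158.7M.

−$158.7M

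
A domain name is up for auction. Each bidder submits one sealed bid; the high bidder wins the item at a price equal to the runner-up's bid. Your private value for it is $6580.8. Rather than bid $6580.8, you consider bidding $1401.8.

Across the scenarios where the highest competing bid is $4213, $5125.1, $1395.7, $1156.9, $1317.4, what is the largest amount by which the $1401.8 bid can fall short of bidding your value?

$2367.8

$4213: truthful gives $2367.8, deviation gives $0 → loss $2367.8.
$5125.1: truthful gives $1455.7, deviation gives $0 → loss $1455.7.
$1395.7: same outcome either way → loss $0.
$1156.9: same outcome either way → loss $0.
$1317.4: same outcome either way → loss $0.
Maximum loss: $2367.8.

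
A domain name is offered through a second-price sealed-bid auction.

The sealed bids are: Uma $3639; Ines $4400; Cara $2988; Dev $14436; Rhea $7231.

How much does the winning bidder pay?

Highest bid: Dev at $14436, so Dev wins.
Second-highest bid: Rhea at $7231 — that is the price the winner pays.

$7231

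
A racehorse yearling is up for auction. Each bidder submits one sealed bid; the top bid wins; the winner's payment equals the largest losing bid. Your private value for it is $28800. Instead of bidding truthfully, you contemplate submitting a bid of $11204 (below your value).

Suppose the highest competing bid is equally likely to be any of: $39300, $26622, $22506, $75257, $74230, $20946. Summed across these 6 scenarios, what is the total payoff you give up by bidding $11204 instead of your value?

The deviation costs you only when the competing bid falls strictly between $11204 and $28800; elsewhere both bids give the same outcome.
$39300: outcomes coincide → loss $0.
$26622: truthful payoff $2178, deviation payoff $0 → loss $2178.
$22506: truthful payoff $6294, deviation payoff $0 → loss $6294.
$75257: outcomes coincide → loss $0.
$74230: outcomes coincide → loss $0.
$20946: truthful payoff $7854, deviation payoff $0 → loss $7854.
Total loss = $2178 + $6294 + $7854 = $16326.

$16326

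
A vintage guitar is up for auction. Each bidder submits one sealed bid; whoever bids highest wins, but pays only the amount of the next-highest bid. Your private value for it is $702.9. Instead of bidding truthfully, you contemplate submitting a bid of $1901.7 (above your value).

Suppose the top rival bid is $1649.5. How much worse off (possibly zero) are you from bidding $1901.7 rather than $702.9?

$946.6

Bidding your value $702.9: you lose (since $702.9 < $1649.5). Payoff $0.
Bidding $1901.7: you win and pay $1649.5. Payoff $702.9 − $1649.5 = −$946.6.
The competing bid $1649.5 lies between your value and your inflated bid, so overbidding wins an item priced above your value.
Loss from deviating = $0 − (−$946.6) = $946.6.
Because the price is fixed by the runner-up's bid, deviating from your value can only change a good outcome into a bad one — never the reverse.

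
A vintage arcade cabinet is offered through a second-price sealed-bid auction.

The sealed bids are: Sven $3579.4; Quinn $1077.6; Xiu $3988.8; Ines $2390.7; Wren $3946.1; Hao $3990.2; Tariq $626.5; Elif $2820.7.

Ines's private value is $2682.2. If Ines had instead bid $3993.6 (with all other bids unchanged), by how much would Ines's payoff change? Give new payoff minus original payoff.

The highest bid among the other bidders is $3990.2; Ines's bid doesn't change that.
Original bid $2390.7: Ines is not highest (top rival bid is $3990.2); payoff $0.
Alternative bid $3993.6: Ines is highest, pays the top rival bid $3990.2; payoff $2682.2 − $3990.2 = −$1308.
Change in payoff = −$1308 − ($0) = −$1308.

−$1308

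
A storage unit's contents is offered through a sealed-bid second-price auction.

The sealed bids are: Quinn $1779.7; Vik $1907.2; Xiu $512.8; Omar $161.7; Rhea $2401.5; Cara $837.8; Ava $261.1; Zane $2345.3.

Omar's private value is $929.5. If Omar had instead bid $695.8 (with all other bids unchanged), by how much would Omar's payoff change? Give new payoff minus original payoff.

The highest bid among the other bidders is $2401.5; Omar's bid doesn't change that.
Original bid $161.7: Omar is not highest (top rival bid is $2401.5); payoff $0.
Alternative bid $695.8: Omar is not highest (top rival bid is $2401.5); payoff $0.
Change in payoff = $0 − ($0) = $0.

$0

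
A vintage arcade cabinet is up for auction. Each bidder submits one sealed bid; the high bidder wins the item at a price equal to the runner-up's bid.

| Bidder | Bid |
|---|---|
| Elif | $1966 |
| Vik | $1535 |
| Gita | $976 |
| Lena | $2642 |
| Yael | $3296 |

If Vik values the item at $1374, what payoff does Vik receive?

$0

Highest bid: Yael at $3296, so Yael wins.
Second-highest bid: Lena at $2642 — that is the price the winner pays.
Vik did not win, so Vik pays nothing and receives nothing: payoff $0.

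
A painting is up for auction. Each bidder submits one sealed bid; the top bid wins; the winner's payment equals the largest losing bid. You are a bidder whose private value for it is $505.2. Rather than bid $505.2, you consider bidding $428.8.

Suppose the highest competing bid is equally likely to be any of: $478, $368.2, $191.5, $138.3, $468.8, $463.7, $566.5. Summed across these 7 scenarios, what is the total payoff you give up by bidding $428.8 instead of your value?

$105.1

The deviation costs you only when the competing bid falls strictly between $428.8 and $505.2; elsewhere both bids give the same outcome.
$478: truthful payoff $27.2, deviation payoff $0 → loss $27.2.
$368.2: outcomes coincide → loss $0.
$191.5: outcomes coincide → loss $0.
$138.3: outcomes coincide → loss $0.
$468.8: truthful payoff $36.4, deviation payoff $0 → loss $36.4.
$463.7: truthful payoff $41.5, deviation payoff $0 → loss $41.5.
$566.5: outcomes coincide → loss $0.
Total loss = $27.2 + $36.4 + $41.5 = $105.1.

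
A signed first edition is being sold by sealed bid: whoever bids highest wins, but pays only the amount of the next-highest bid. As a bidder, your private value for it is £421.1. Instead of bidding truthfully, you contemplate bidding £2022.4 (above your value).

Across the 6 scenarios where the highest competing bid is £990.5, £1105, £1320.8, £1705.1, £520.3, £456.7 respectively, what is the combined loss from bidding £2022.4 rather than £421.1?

£3571.8

The deviation costs you only when the competing bid falls strictly between £421.1 and £2022.4; elsewhere both bids give the same outcome.
£990.5: truthful payoff £0, deviation payoff −£569.4 → loss £569.4.
£1105: truthful payoff £0, deviation payoff −£683.9 → loss £683.9.
£1320.8: truthful payoff £0, deviation payoff −£899.7 → loss £899.7.
£1705.1: truthful payoff £0, deviation payoff −£1284 → loss £1284.
£520.3: truthful payoff £0, deviation payoff −£99.2 → loss £99.2.
£456.7: truthful payoff £0, deviation payoff −£35.6 → loss £35.6.
Total loss = £569.4 + £683.9 + £899.7 + £1284 + £99.2 + £35.6 = £3571.8.
In a second-price auction your bid sets only whether you win, not what you pay, so bidding your true value is weakly dominant.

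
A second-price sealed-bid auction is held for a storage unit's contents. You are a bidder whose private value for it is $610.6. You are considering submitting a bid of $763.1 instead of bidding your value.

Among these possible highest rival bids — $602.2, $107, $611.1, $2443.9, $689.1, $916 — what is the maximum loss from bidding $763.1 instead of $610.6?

$78.5

$602.2: same outcome either way → loss $0.
$107: same outcome either way → loss $0.
$611.1: truthful gives $0, deviation gives −$0.5 → loss $0.5.
$2443.9: same outcome either way → loss $0.
$689.1: truthful gives $0, deviation gives −$78.5 → loss $78.5.
$916: same outcome either way → loss $0.
Maximum loss: $78.5.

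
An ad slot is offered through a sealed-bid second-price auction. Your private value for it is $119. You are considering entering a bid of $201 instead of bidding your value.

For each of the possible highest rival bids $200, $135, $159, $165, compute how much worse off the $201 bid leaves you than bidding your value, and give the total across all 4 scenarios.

The deviation costs you only when the competing bid falls strictly between $119 and $201; elsewhere both bids give the same outcome.
$200: truthful payoff $0, deviation payoff −$81 → loss $81.
$135: truthful payoff $0, deviation payoff −$16 → loss $16.
$159: truthful payoff $0, deviation payoff −$40 → loss $40.
$165: truthful payoff $0, deviation payoff −$46 → loss $46.
Total loss = $81 + $16 + $40 + $46 = $183.

$183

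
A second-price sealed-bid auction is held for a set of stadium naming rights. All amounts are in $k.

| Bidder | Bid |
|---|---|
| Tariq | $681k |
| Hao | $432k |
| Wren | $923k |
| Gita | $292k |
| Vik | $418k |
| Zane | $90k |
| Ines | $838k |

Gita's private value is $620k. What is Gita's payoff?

Highest bid: Wren at $923k, so Wren wins.
Second-highest bid: Ines at $838k — that is the price the winner pays.
Gita did not win, so Gita pays nothing and receives nothing: payoff $0k.

$0k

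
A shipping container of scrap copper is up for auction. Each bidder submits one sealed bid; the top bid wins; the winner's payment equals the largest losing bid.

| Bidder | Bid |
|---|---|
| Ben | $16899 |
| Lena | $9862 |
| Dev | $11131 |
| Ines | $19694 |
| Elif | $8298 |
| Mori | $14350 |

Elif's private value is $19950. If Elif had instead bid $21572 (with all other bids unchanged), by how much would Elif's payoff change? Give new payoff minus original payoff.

The highest bid among the other bidders is $19694; Elif's bid doesn't change that.
Original bid $8298: Elif is not highest (top rival bid is $19694); payoff $0.
Alternative bid $21572: Elif is highest, pays the top rival bid $19694; payoff $19950 − $19694 = $256.
Change in payoff = $256 − ($0) = $256.

$256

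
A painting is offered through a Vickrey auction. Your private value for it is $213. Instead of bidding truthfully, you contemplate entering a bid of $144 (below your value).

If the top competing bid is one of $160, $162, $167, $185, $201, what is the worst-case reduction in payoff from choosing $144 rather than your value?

$53

$160: truthful gives $53, deviation gives $0 → loss $53.
$162: truthful gives $51, deviation gives $0 → loss $51.
$167: truthful gives $46, deviation gives $0 → loss $46.
$185: truthful gives $28, deviation gives $0 → loss $28.
$201: truthful gives $12, deviation gives $0 → loss $12.
Maximum loss: $53.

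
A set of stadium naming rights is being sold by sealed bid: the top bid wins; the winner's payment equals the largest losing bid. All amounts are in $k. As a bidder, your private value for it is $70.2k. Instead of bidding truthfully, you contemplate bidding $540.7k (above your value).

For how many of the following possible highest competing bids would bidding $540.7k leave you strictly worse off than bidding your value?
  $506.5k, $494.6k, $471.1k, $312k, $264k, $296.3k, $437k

The deviation hurts exactly when the highest competing bid lies strictly between $70.2k and $540.7k — overbidding then wins at a price above your value.
$506.5k: inside the interval → strictly worse (loss $436.3k).
$494.6k: inside the interval → strictly worse (loss $424.4k).
$471.1k: inside the interval → strictly worse (loss $400.9k).
$312k: inside the interval → strictly worse (loss $241.8k).
$264k: inside the interval → strictly worse (loss $193.8k).
$296.3k: inside the interval → strictly worse (loss $226.1k).
$437k: inside the interval → strictly worse (loss $366.8k).
Count: 7.

7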